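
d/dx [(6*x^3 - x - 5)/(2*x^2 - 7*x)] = (12*x^4 - 84*x^3 + 2*x^2 + 20*x - 35)/(x^2*(4*x^2 - 28*x + 49))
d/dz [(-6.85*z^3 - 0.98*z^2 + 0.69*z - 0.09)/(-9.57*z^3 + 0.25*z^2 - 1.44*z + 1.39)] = (-2.8421709430404e-14*z^5 - 11.0911*z^4 + 32.9346*z^3 - 29.9097*z^2 - 2.6794*z + 0.8295)/(91.5849*z^6 - 4.785*z^5 + 27.6241*z^4 - 27.3246*z^3 + 2.7686*z^2 - 4.0032*z + 1.9321)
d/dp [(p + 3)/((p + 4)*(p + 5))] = (-p^2 - 6*p - 7)/(p^4 + 18*p^3 + 121*p^2 + 360*p + 400)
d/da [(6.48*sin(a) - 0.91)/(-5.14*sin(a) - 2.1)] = -18.2854*cos(a)/(5.14*sin(a) + 2.1)^2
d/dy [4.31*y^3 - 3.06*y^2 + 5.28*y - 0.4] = 12.93*y^2 - 6.12*y + 5.28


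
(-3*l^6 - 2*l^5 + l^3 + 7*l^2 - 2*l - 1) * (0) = 0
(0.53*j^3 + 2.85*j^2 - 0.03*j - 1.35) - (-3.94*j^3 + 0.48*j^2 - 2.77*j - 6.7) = 4.47*j^3 + 2.37*j^2 + 2.74*j + 5.35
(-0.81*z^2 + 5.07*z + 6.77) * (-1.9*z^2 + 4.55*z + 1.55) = 1.539*z^4 - 13.3185*z^3 + 8.95*z^2 + 38.662*z + 10.4935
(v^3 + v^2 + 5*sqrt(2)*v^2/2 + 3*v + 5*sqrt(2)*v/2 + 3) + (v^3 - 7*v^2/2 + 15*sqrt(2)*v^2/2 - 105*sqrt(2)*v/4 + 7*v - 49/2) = 2*v^3 - 5*v^2/2 + 10*sqrt(2)*v^2 - 95*sqrt(2)*v/4 + 10*v - 43/2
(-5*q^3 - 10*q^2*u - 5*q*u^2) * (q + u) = -5*q^4 - 15*q^3*u - 15*q^2*u^2 - 5*q*u^3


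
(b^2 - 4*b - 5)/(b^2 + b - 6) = (b^2 - 4*b - 5)/(b^2 + b - 6)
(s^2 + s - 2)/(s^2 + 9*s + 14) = (s - 1)/(s + 7)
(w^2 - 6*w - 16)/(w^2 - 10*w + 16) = (w + 2)/(w - 2)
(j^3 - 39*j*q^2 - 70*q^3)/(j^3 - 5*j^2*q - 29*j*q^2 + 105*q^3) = (-j - 2*q)/(-j + 3*q)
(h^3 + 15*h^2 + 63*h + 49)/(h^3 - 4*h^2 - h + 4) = (h^2 + 14*h + 49)/(h^2 - 5*h + 4)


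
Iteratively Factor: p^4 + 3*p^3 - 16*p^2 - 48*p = (p)*(p^3 + 3*p^2 - 16*p - 48) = p*(p + 4)*(p^2 - p - 12) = p*(p + 3)*(p + 4)*(p - 4)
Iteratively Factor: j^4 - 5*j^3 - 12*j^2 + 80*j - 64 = (j - 4)*(j^3 - j^2 - 16*j + 16) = (j - 4)*(j + 4)*(j^2 - 5*j + 4) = (j - 4)*(j - 1)*(j + 4)*(j - 4)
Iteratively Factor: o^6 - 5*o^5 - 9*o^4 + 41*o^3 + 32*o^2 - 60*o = (o)*(o^5 - 5*o^4 - 9*o^3 + 41*o^2 + 32*o - 60) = o*(o - 1)*(o^4 - 4*o^3 - 13*o^2 + 28*o + 60) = o*(o - 1)*(o + 2)*(o^3 - 6*o^2 - o + 30) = o*(o - 1)*(o + 2)^2*(o^2 - 8*o + 15) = o*(o - 3)*(o - 1)*(o + 2)^2*(o - 5)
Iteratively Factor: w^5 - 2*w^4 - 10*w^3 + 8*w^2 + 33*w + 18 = (w + 1)*(w^4 - 3*w^3 - 7*w^2 + 15*w + 18) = (w - 3)*(w + 1)*(w^3 - 7*w - 6) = (w - 3)*(w + 1)*(w + 2)*(w^2 - 2*w - 3) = (w - 3)^2*(w + 1)*(w + 2)*(w + 1)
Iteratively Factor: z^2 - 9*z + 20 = (z - 5)*(z - 4)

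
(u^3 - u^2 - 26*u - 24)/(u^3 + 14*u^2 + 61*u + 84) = (u^2 - 5*u - 6)/(u^2 + 10*u + 21)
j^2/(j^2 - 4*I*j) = j/(j - 4*I)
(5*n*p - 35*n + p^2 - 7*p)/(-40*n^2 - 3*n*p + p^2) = (p - 7)/(-8*n + p)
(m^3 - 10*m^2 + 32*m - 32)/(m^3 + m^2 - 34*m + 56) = (m - 4)/(m + 7)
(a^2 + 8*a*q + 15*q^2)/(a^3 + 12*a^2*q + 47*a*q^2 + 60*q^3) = 1/(a + 4*q)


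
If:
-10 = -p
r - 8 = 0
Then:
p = 10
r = 8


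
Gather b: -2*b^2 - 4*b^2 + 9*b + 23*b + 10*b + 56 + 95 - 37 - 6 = -6*b^2 + 42*b + 108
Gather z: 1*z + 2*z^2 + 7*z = 2*z^2 + 8*z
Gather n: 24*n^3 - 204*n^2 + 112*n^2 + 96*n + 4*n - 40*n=24*n^3 - 92*n^2 + 60*n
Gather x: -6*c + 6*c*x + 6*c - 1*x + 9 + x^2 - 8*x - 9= x^2 + x*(6*c - 9)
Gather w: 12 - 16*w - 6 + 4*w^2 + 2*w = 4*w^2 - 14*w + 6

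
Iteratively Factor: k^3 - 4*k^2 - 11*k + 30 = (k - 2)*(k^2 - 2*k - 15) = (k - 2)*(k + 3)*(k - 5)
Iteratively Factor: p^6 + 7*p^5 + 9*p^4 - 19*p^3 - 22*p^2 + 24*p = (p - 1)*(p^5 + 8*p^4 + 17*p^3 - 2*p^2 - 24*p) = (p - 1)*(p + 3)*(p^4 + 5*p^3 + 2*p^2 - 8*p) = p*(p - 1)*(p + 3)*(p^3 + 5*p^2 + 2*p - 8) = p*(p - 1)*(p + 3)*(p + 4)*(p^2 + p - 2) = p*(p - 1)*(p + 2)*(p + 3)*(p + 4)*(p - 1)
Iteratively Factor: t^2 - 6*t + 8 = (t - 2)*(t - 4)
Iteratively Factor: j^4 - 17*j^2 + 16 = (j - 4)*(j^3 + 4*j^2 - j - 4) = (j - 4)*(j + 1)*(j^2 + 3*j - 4) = (j - 4)*(j + 1)*(j + 4)*(j - 1)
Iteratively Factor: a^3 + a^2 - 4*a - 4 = (a - 2)*(a^2 + 3*a + 2) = (a - 2)*(a + 2)*(a + 1)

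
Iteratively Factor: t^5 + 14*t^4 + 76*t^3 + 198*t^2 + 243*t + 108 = (t + 3)*(t^4 + 11*t^3 + 43*t^2 + 69*t + 36) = (t + 3)*(t + 4)*(t^3 + 7*t^2 + 15*t + 9) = (t + 3)^2*(t + 4)*(t^2 + 4*t + 3) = (t + 3)^3*(t + 4)*(t + 1)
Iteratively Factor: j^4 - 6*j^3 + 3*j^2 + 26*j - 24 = (j - 4)*(j^3 - 2*j^2 - 5*j + 6) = (j - 4)*(j - 3)*(j^2 + j - 2) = (j - 4)*(j - 3)*(j + 2)*(j - 1)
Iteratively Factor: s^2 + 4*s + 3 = (s + 3)*(s + 1)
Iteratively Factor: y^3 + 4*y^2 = (y)*(y^2 + 4*y) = y*(y + 4)*(y)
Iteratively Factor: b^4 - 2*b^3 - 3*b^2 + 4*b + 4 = (b + 1)*(b^3 - 3*b^2 + 4) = (b + 1)^2*(b^2 - 4*b + 4) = (b - 2)*(b + 1)^2*(b - 2)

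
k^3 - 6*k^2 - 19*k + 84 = (k - 7)*(k - 3)*(k + 4)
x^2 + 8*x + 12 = (x + 2)*(x + 6)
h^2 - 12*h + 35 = (h - 7)*(h - 5)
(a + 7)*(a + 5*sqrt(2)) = a^2 + 7*a + 5*sqrt(2)*a + 35*sqrt(2)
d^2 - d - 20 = (d - 5)*(d + 4)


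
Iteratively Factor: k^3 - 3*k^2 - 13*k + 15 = (k + 3)*(k^2 - 6*k + 5) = (k - 5)*(k + 3)*(k - 1)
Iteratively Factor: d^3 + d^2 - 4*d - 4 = (d + 2)*(d^2 - d - 2) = (d - 2)*(d + 2)*(d + 1)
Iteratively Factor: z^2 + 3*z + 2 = (z + 1)*(z + 2)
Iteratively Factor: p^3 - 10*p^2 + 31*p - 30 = (p - 5)*(p^2 - 5*p + 6) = (p - 5)*(p - 3)*(p - 2)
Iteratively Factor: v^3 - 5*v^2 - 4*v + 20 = (v + 2)*(v^2 - 7*v + 10) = (v - 2)*(v + 2)*(v - 5)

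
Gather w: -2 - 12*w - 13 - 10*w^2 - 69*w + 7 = -10*w^2 - 81*w - 8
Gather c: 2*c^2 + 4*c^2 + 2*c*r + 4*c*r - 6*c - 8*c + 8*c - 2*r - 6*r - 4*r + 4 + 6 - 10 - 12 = 6*c^2 + c*(6*r - 6) - 12*r - 12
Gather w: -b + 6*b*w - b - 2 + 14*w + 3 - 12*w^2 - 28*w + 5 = -2*b - 12*w^2 + w*(6*b - 14) + 6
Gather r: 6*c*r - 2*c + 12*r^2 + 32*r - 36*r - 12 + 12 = -2*c + 12*r^2 + r*(6*c - 4)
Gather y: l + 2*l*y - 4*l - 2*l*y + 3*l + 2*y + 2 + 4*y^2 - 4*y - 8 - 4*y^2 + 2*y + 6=0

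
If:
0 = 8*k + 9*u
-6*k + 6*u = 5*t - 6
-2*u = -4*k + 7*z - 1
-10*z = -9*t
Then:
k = 1476/4513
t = 2070/4513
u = -1312/4513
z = 1863/4513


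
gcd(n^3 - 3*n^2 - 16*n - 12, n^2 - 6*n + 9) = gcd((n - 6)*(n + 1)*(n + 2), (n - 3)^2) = 1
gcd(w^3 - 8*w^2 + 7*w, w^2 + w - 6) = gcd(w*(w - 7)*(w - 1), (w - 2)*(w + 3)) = 1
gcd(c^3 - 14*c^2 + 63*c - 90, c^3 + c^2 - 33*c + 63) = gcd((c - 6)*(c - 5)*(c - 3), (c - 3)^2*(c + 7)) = c - 3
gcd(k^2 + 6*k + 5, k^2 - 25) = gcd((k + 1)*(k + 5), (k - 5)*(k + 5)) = k + 5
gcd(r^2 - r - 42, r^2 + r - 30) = r + 6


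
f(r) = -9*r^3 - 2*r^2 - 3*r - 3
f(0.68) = -8.79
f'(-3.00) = -234.00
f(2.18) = -112.29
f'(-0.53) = -8.46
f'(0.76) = -21.64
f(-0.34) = -1.86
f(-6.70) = 2634.19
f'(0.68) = -18.20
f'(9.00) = -2226.00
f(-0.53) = -0.63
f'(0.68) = -18.20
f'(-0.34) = -4.76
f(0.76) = -10.39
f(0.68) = -8.79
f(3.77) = -524.98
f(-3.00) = 231.00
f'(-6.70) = -1188.23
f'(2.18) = -140.03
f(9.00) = -6753.00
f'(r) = -27*r^2 - 4*r - 3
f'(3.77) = -401.83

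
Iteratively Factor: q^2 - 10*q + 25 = (q - 5)*(q - 5)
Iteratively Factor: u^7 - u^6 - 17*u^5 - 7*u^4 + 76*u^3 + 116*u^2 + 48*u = (u + 1)*(u^6 - 2*u^5 - 15*u^4 + 8*u^3 + 68*u^2 + 48*u) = (u - 3)*(u + 1)*(u^5 + u^4 - 12*u^3 - 28*u^2 - 16*u) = (u - 3)*(u + 1)*(u + 2)*(u^4 - u^3 - 10*u^2 - 8*u) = (u - 3)*(u + 1)^2*(u + 2)*(u^3 - 2*u^2 - 8*u) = u*(u - 3)*(u + 1)^2*(u + 2)*(u^2 - 2*u - 8) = u*(u - 3)*(u + 1)^2*(u + 2)^2*(u - 4)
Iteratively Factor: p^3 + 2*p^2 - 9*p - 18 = (p + 3)*(p^2 - p - 6) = (p - 3)*(p + 3)*(p + 2)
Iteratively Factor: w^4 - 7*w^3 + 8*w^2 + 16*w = (w - 4)*(w^3 - 3*w^2 - 4*w) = w*(w - 4)*(w^2 - 3*w - 4) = w*(w - 4)*(w + 1)*(w - 4)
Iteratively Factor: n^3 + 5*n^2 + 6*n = (n + 3)*(n^2 + 2*n) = n*(n + 3)*(n + 2)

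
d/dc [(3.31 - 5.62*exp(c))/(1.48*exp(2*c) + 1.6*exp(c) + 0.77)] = (8.3176*exp(2*c) - 9.7976*exp(c) - 9.6234)*exp(c)/(2.1904*exp(4*c) + 4.736*exp(3*c) + 4.8392*exp(2*c) + 2.464*exp(c) + 0.5929)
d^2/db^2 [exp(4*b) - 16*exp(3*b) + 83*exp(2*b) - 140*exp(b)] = (16*exp(3*b) - 144*exp(2*b) + 332*exp(b) - 140)*exp(b)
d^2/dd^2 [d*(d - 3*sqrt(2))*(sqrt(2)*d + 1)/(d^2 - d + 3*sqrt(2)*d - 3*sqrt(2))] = 2*(-11*d^3 + 31*sqrt(2)*d^3 - 99*sqrt(2)*d^2 + 18*d^2 - 54*d + 54*sqrt(2)*d - 54*sqrt(2) - 72)/(d^6 - 3*d^5 + 9*sqrt(2)*d^5 - 27*sqrt(2)*d^4 + 57*d^4 - 163*d^3 + 81*sqrt(2)*d^3 - 171*sqrt(2)*d^2 + 162*d^2 - 54*d + 162*sqrt(2)*d - 54*sqrt(2))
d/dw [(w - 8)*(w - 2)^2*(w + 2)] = 4*w^3 - 30*w^2 + 24*w + 40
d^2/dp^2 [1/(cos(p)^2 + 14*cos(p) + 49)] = 2*(7*cos(p) - cos(2*p) + 2)/(cos(p) + 7)^4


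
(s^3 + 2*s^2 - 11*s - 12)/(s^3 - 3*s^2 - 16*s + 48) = (s + 1)/(s - 4)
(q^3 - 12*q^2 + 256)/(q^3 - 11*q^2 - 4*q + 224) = (q - 8)/(q - 7)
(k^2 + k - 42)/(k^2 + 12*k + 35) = (k - 6)/(k + 5)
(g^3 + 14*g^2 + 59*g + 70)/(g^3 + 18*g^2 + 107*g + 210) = (g + 2)/(g + 6)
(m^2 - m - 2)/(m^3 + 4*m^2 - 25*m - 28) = (m - 2)/(m^2 + 3*m - 28)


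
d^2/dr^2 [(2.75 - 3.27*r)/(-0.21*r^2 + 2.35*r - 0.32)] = ((16.524 - 4.1202*r)*(0.21*r^2 - 2.35*r + 0.32) + (0.42*r - 2.35)*(0.84*r - 4.7)*(3.27*r - 2.75))/(0.21*r^2 - 2.35*r + 0.32)^3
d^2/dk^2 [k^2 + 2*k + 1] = 2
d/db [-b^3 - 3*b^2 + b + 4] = -3*b^2 - 6*b + 1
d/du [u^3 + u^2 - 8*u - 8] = 3*u^2 + 2*u - 8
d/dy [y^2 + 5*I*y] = 2*y + 5*I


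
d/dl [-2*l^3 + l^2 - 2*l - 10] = -6*l^2 + 2*l - 2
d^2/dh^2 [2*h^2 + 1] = 4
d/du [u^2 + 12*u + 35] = 2*u + 12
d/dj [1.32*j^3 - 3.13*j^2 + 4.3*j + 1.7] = 3.96*j^2 - 6.26*j + 4.3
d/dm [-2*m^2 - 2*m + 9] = -4*m - 2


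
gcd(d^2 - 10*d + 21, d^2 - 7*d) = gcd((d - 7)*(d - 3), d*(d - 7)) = d - 7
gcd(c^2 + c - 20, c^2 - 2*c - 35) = c + 5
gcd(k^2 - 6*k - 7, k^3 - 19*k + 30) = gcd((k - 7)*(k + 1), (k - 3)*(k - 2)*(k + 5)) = 1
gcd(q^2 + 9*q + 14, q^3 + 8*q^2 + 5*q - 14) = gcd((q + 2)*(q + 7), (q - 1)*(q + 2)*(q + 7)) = q^2 + 9*q + 14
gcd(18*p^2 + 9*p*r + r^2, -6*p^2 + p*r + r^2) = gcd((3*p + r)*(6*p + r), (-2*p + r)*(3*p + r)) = 3*p + r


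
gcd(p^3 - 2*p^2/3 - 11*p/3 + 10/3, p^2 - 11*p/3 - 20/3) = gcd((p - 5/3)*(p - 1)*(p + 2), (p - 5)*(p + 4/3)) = 1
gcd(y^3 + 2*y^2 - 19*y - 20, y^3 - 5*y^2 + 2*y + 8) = y^2 - 3*y - 4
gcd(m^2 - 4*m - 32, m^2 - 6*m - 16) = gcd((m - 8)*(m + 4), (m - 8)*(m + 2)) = m - 8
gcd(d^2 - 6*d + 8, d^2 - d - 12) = d - 4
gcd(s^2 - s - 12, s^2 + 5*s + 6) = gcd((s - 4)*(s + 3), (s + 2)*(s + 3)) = s + 3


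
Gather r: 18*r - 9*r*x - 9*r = r*(9 - 9*x)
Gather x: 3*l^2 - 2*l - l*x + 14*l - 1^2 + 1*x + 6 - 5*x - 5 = 3*l^2 + 12*l + x*(-l - 4)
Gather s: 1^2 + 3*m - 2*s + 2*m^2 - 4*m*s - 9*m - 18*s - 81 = 2*m^2 - 6*m + s*(-4*m - 20) - 80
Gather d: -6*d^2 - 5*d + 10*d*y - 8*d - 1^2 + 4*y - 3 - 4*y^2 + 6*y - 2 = -6*d^2 + d*(10*y - 13) - 4*y^2 + 10*y - 6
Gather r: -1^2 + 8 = 7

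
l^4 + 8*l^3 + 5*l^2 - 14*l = l*(l - 1)*(l + 2)*(l + 7)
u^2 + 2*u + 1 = (u + 1)^2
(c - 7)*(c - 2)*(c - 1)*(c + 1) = c^4 - 9*c^3 + 13*c^2 + 9*c - 14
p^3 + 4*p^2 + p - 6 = (p - 1)*(p + 2)*(p + 3)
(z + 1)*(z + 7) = z^2 + 8*z + 7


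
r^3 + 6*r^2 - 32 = (r - 2)*(r + 4)^2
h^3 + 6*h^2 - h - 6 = (h - 1)*(h + 1)*(h + 6)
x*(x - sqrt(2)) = x^2 - sqrt(2)*x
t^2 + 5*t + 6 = (t + 2)*(t + 3)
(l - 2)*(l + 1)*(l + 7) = l^3 + 6*l^2 - 9*l - 14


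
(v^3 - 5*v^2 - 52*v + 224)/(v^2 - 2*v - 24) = (-v^3 + 5*v^2 + 52*v - 224)/(-v^2 + 2*v + 24)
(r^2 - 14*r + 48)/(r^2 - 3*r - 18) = (r - 8)/(r + 3)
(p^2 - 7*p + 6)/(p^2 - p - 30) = (p - 1)/(p + 5)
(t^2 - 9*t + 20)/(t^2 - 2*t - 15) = (t - 4)/(t + 3)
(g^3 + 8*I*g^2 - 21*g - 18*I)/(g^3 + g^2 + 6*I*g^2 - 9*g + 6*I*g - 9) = (g + 2*I)/(g + 1)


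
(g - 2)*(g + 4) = g^2 + 2*g - 8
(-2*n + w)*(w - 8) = -2*n*w + 16*n + w^2 - 8*w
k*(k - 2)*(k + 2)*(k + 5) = k^4 + 5*k^3 - 4*k^2 - 20*k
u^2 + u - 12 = (u - 3)*(u + 4)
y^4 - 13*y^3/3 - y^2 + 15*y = y*(y - 3)^2*(y + 5/3)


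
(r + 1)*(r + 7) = r^2 + 8*r + 7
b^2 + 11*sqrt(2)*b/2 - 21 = (b - 3*sqrt(2)/2)*(b + 7*sqrt(2))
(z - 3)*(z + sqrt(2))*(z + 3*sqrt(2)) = z^3 - 3*z^2 + 4*sqrt(2)*z^2 - 12*sqrt(2)*z + 6*z - 18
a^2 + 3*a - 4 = (a - 1)*(a + 4)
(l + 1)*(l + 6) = l^2 + 7*l + 6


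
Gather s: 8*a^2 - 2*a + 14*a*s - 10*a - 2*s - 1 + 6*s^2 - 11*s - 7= 8*a^2 - 12*a + 6*s^2 + s*(14*a - 13) - 8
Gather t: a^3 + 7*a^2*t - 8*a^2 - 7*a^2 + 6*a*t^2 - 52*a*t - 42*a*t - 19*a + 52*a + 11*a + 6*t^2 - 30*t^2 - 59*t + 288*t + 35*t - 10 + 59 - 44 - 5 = a^3 - 15*a^2 + 44*a + t^2*(6*a - 24) + t*(7*a^2 - 94*a + 264)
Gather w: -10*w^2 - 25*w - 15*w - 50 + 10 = -10*w^2 - 40*w - 40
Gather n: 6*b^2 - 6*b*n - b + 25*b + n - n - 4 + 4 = 6*b^2 - 6*b*n + 24*b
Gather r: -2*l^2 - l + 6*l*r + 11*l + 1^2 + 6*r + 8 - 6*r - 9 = -2*l^2 + 6*l*r + 10*l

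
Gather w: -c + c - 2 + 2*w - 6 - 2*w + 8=0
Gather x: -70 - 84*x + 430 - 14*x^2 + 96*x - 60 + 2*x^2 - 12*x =300 - 12*x^2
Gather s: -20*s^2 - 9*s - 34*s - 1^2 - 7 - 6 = -20*s^2 - 43*s - 14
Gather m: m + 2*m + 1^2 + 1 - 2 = 3*m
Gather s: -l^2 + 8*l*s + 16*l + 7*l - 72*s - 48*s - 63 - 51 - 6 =-l^2 + 23*l + s*(8*l - 120) - 120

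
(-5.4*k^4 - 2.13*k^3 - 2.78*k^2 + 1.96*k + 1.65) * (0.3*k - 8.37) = -1.62*k^5 + 44.559*k^4 + 16.9941*k^3 + 23.8566*k^2 - 15.9102*k - 13.8105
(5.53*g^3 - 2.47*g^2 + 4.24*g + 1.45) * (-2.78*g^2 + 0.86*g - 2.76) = -15.3734*g^5 + 11.6224*g^4 - 29.1742*g^3 + 6.4326*g^2 - 10.4554*g - 4.002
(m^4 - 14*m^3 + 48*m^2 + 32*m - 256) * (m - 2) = m^5 - 16*m^4 + 76*m^3 - 64*m^2 - 320*m + 512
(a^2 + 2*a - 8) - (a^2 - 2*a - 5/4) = 4*a - 27/4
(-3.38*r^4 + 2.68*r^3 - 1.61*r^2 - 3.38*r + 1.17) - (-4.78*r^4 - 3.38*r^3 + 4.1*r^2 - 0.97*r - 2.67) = 1.4*r^4 + 6.06*r^3 - 5.71*r^2 - 2.41*r + 3.84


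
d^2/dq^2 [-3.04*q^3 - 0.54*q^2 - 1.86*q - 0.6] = -18.24*q - 1.08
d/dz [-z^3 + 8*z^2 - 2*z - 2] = -3*z^2 + 16*z - 2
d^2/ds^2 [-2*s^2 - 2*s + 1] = -4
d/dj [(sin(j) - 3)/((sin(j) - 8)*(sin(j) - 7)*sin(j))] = 2*(-sin(j)^3 + 12*sin(j)^2 - 45*sin(j) + 84)*cos(j)/((sin(j) - 8)^2*(sin(j) - 7)^2*sin(j)^2)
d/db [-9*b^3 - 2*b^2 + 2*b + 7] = -27*b^2 - 4*b + 2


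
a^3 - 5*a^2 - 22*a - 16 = (a - 8)*(a + 1)*(a + 2)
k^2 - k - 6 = (k - 3)*(k + 2)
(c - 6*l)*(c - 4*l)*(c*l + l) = c^3*l - 10*c^2*l^2 + c^2*l + 24*c*l^3 - 10*c*l^2 + 24*l^3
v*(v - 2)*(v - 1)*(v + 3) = v^4 - 7*v^2 + 6*v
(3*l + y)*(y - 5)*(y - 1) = 3*l*y^2 - 18*l*y + 15*l + y^3 - 6*y^2 + 5*y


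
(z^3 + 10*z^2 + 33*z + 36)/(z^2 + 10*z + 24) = (z^2 + 6*z + 9)/(z + 6)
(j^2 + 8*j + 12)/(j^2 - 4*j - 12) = (j + 6)/(j - 6)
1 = 1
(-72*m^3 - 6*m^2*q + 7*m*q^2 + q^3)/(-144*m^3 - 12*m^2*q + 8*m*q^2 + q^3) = (-12*m^2 + m*q + q^2)/(-24*m^2 + 2*m*q + q^2)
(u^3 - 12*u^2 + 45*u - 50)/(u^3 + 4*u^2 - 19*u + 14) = (u^2 - 10*u + 25)/(u^2 + 6*u - 7)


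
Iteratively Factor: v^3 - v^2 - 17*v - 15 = (v + 3)*(v^2 - 4*v - 5) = (v - 5)*(v + 3)*(v + 1)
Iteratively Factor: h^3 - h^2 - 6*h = (h)*(h^2 - h - 6) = h*(h + 2)*(h - 3)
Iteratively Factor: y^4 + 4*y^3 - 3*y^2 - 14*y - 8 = (y + 1)*(y^3 + 3*y^2 - 6*y - 8) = (y + 1)*(y + 4)*(y^2 - y - 2) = (y + 1)^2*(y + 4)*(y - 2)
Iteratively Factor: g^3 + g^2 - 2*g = (g + 2)*(g^2 - g) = (g - 1)*(g + 2)*(g)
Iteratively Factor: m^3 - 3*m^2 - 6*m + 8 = (m - 1)*(m^2 - 2*m - 8) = (m - 1)*(m + 2)*(m - 4)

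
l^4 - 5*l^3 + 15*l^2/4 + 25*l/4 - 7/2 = (l - 7/2)*(l - 2)*(l - 1/2)*(l + 1)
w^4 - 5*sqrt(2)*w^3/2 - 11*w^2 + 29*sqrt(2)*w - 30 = (w - 3*sqrt(2))*(w - sqrt(2))^2*(w + 5*sqrt(2)/2)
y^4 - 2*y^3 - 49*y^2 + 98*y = y*(y - 7)*(y - 2)*(y + 7)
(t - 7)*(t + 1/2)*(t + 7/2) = t^3 - 3*t^2 - 105*t/4 - 49/4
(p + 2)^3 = p^3 + 6*p^2 + 12*p + 8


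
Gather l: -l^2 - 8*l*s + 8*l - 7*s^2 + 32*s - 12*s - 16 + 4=-l^2 + l*(8 - 8*s) - 7*s^2 + 20*s - 12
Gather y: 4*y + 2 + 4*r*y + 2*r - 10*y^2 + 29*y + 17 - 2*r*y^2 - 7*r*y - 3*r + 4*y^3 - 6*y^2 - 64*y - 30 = -r + 4*y^3 + y^2*(-2*r - 16) + y*(-3*r - 31) - 11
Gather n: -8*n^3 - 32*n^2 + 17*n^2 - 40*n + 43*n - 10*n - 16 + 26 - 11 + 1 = -8*n^3 - 15*n^2 - 7*n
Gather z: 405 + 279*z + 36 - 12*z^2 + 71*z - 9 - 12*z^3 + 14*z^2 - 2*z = -12*z^3 + 2*z^2 + 348*z + 432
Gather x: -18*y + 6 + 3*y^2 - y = 3*y^2 - 19*y + 6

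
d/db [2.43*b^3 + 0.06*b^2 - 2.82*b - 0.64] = 7.29*b^2 + 0.12*b - 2.82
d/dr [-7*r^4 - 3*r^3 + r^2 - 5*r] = -28*r^3 - 9*r^2 + 2*r - 5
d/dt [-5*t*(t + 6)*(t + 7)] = -15*t^2 - 130*t - 210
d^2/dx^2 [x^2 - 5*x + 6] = 2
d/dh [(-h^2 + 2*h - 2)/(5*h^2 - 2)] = 2*(-5*h^2 + 12*h - 2)/(25*h^4 - 20*h^2 + 4)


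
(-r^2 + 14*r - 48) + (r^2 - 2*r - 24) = 12*r - 72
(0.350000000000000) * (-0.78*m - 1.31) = -0.273*m - 0.4585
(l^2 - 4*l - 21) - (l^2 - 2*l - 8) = -2*l - 13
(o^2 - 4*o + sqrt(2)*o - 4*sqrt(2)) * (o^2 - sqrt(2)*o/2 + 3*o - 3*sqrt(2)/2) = o^4 - o^3 + sqrt(2)*o^3/2 - 13*o^2 - sqrt(2)*o^2/2 - 6*sqrt(2)*o + o + 12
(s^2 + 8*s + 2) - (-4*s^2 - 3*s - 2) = 5*s^2 + 11*s + 4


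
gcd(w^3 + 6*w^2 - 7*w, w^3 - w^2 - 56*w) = w^2 + 7*w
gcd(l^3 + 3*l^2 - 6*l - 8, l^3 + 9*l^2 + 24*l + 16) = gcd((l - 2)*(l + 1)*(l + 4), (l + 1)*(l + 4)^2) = l^2 + 5*l + 4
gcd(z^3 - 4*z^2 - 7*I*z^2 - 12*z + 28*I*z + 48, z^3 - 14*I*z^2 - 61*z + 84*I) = z^2 - 7*I*z - 12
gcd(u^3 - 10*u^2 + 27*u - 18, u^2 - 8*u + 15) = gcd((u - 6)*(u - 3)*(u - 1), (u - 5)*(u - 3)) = u - 3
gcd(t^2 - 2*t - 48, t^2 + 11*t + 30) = t + 6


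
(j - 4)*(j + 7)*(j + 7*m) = j^3 + 7*j^2*m + 3*j^2 + 21*j*m - 28*j - 196*m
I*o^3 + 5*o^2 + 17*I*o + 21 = (o - 7*I)*(o + 3*I)*(I*o + 1)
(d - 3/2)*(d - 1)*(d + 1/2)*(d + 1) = d^4 - d^3 - 7*d^2/4 + d + 3/4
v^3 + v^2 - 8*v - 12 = (v - 3)*(v + 2)^2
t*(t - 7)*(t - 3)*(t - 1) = t^4 - 11*t^3 + 31*t^2 - 21*t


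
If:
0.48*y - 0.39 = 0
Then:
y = 0.81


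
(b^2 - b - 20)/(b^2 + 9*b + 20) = (b - 5)/(b + 5)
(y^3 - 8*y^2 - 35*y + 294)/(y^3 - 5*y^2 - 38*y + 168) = (y - 7)/(y - 4)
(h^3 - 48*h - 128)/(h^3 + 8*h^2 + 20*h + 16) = (h^2 - 4*h - 32)/(h^2 + 4*h + 4)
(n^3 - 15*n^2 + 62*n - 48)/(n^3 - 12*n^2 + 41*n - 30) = (n - 8)/(n - 5)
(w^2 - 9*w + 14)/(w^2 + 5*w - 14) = (w - 7)/(w + 7)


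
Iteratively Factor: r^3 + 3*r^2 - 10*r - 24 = (r + 4)*(r^2 - r - 6) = (r - 3)*(r + 4)*(r + 2)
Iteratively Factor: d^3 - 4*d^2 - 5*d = (d - 5)*(d^2 + d) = (d - 5)*(d + 1)*(d)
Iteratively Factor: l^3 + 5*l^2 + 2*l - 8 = (l + 2)*(l^2 + 3*l - 4) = (l + 2)*(l + 4)*(l - 1)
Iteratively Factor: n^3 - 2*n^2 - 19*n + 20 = (n - 1)*(n^2 - n - 20) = (n - 5)*(n - 1)*(n + 4)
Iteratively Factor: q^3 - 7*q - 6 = (q - 3)*(q^2 + 3*q + 2) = (q - 3)*(q + 2)*(q + 1)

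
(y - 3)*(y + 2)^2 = y^3 + y^2 - 8*y - 12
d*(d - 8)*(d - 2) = d^3 - 10*d^2 + 16*d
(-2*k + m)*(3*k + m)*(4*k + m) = -24*k^3 - 2*k^2*m + 5*k*m^2 + m^3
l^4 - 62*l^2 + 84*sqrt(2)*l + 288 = (l - 4*sqrt(2))*(l - 3*sqrt(2))*(l + sqrt(2))*(l + 6*sqrt(2))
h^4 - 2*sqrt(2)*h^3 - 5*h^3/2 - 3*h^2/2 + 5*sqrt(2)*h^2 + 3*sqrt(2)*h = h*(h - 3)*(h + 1/2)*(h - 2*sqrt(2))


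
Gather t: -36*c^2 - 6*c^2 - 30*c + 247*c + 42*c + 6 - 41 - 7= -42*c^2 + 259*c - 42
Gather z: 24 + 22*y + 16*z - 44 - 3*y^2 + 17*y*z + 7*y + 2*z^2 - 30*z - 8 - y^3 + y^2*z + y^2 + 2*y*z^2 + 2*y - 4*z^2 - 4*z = -y^3 - 2*y^2 + 31*y + z^2*(2*y - 2) + z*(y^2 + 17*y - 18) - 28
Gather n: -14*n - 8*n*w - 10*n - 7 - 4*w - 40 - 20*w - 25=n*(-8*w - 24) - 24*w - 72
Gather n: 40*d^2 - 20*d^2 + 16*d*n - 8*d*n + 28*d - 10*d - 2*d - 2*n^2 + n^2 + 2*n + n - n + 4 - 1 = 20*d^2 + 16*d - n^2 + n*(8*d + 2) + 3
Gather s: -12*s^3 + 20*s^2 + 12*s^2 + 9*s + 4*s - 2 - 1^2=-12*s^3 + 32*s^2 + 13*s - 3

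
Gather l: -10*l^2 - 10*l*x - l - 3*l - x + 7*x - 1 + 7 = -10*l^2 + l*(-10*x - 4) + 6*x + 6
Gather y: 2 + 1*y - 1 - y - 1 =0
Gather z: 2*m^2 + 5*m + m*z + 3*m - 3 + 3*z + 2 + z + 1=2*m^2 + 8*m + z*(m + 4)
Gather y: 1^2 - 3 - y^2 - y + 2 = -y^2 - y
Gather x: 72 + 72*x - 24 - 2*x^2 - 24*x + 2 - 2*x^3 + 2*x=-2*x^3 - 2*x^2 + 50*x + 50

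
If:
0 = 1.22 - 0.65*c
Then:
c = 1.88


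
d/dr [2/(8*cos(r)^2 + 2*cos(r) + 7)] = 4*(8*cos(r) + 1)*sin(r)/(8*cos(r)^2 + 2*cos(r) + 7)^2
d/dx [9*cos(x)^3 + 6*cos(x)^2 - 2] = -3*(9*cos(x) + 4)*sin(x)*cos(x)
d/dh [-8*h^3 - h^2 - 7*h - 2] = -24*h^2 - 2*h - 7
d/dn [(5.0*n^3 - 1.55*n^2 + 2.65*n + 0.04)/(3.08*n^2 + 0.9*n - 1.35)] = (15.4*n^4 + 9.0*n^3 - 29.807*n^2 + 3.9386*n - 3.6135)/(9.4864*n^4 + 5.544*n^3 - 7.506*n^2 - 2.43*n + 1.8225)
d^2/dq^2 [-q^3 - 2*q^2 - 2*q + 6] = -6*q - 4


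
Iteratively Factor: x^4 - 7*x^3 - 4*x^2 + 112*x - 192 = (x + 4)*(x^3 - 11*x^2 + 40*x - 48) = (x - 4)*(x + 4)*(x^2 - 7*x + 12) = (x - 4)^2*(x + 4)*(x - 3)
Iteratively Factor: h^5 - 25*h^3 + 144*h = (h + 3)*(h^4 - 3*h^3 - 16*h^2 + 48*h) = (h + 3)*(h + 4)*(h^3 - 7*h^2 + 12*h) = h*(h + 3)*(h + 4)*(h^2 - 7*h + 12) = h*(h - 3)*(h + 3)*(h + 4)*(h - 4)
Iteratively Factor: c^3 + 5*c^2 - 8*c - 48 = (c + 4)*(c^2 + c - 12) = (c + 4)^2*(c - 3)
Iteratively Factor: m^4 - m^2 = (m)*(m^3 - m) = m*(m + 1)*(m^2 - m) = m^2*(m + 1)*(m - 1)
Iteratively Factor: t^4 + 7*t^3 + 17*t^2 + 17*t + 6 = (t + 2)*(t^3 + 5*t^2 + 7*t + 3) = (t + 2)*(t + 3)*(t^2 + 2*t + 1) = (t + 1)*(t + 2)*(t + 3)*(t + 1)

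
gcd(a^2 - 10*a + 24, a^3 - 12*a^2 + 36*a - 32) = 1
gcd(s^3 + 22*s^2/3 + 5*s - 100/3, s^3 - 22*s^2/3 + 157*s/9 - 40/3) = s - 5/3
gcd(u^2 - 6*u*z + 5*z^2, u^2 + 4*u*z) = 1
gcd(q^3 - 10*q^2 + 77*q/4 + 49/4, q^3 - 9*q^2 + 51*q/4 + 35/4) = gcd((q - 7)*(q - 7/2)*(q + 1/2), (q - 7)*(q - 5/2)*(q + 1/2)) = q^2 - 13*q/2 - 7/2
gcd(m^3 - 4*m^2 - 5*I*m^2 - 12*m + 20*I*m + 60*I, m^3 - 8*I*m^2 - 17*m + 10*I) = m - 5*I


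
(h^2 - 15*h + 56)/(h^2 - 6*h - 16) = (h - 7)/(h + 2)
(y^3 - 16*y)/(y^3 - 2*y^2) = (y^2 - 16)/(y*(y - 2))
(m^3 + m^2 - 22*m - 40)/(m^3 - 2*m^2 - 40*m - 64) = (m - 5)/(m - 8)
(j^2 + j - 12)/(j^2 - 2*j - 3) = (j + 4)/(j + 1)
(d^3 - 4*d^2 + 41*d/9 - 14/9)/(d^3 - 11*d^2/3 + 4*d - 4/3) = (d - 7/3)/(d - 2)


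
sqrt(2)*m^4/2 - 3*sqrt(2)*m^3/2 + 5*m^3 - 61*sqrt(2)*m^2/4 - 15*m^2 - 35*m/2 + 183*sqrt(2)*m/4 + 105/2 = (m - 3)*(m - 5*sqrt(2)/2)*(m + 7*sqrt(2))*(sqrt(2)*m/2 + 1/2)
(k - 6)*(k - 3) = k^2 - 9*k + 18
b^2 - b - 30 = (b - 6)*(b + 5)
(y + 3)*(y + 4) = y^2 + 7*y + 12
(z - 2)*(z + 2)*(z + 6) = z^3 + 6*z^2 - 4*z - 24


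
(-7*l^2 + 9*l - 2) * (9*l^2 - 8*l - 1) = -63*l^4 + 137*l^3 - 83*l^2 + 7*l + 2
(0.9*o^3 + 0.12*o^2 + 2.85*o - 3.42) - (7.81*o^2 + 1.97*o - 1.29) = 0.9*o^3 - 7.69*o^2 + 0.88*o - 2.13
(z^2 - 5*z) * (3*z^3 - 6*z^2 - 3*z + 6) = 3*z^5 - 21*z^4 + 27*z^3 + 21*z^2 - 30*z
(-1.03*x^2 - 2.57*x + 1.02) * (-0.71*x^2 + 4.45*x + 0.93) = 0.7313*x^4 - 2.7588*x^3 - 13.1186*x^2 + 2.1489*x + 0.9486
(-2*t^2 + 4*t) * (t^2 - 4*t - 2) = -2*t^4 + 12*t^3 - 12*t^2 - 8*t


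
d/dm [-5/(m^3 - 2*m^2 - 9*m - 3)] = 5*(3*m^2 - 4*m - 9)/(-m^3 + 2*m^2 + 9*m + 3)^2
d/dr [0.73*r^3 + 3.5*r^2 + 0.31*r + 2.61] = 2.19*r^2 + 7.0*r + 0.31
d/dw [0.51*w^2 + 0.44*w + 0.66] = 1.02*w + 0.44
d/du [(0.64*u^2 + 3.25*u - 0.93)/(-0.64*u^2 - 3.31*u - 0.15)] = (-0.0384000000000002*u^2 - 1.3824*u - 3.5658)/(0.4096*u^4 + 4.2368*u^3 + 11.1481*u^2 + 0.993*u + 0.0225)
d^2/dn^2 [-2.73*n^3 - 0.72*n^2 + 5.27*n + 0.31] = -16.38*n - 1.44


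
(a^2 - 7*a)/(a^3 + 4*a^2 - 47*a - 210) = a/(a^2 + 11*a + 30)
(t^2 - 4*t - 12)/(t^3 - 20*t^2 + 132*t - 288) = (t + 2)/(t^2 - 14*t + 48)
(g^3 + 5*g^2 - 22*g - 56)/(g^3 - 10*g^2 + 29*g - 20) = (g^2 + 9*g + 14)/(g^2 - 6*g + 5)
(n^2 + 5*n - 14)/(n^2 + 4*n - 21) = (n - 2)/(n - 3)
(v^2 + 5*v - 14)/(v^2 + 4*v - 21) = (v - 2)/(v - 3)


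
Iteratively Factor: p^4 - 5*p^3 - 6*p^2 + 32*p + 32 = (p + 2)*(p^3 - 7*p^2 + 8*p + 16) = (p - 4)*(p + 2)*(p^2 - 3*p - 4) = (p - 4)^2*(p + 2)*(p + 1)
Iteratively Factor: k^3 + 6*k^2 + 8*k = (k)*(k^2 + 6*k + 8) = k*(k + 2)*(k + 4)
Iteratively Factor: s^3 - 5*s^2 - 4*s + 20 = (s - 2)*(s^2 - 3*s - 10) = (s - 2)*(s + 2)*(s - 5)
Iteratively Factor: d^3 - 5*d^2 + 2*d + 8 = (d - 2)*(d^2 - 3*d - 4) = (d - 2)*(d + 1)*(d - 4)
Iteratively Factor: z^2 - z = (z - 1)*(z)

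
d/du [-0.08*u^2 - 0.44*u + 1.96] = -0.16*u - 0.44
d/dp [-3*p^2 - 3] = -6*p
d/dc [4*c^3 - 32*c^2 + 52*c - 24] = 12*c^2 - 64*c + 52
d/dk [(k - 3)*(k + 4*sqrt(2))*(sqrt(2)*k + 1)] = 3*sqrt(2)*k^2 - 6*sqrt(2)*k + 18*k - 27 + 4*sqrt(2)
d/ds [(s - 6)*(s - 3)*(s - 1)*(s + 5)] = 4*s^3 - 15*s^2 - 46*s + 117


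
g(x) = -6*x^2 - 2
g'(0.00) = 0.00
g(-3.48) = -74.66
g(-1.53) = -16.05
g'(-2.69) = 32.28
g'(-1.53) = 18.36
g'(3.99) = -47.88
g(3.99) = -97.52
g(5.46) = -180.87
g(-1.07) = -8.87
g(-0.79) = -5.74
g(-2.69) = -45.42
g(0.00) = -2.00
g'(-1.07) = 12.84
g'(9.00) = -108.00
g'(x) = -12*x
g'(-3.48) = 41.76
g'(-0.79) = 9.48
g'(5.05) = -60.60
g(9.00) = -488.00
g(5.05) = -155.02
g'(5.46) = -65.52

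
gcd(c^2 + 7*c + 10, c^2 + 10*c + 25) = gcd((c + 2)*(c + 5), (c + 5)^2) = c + 5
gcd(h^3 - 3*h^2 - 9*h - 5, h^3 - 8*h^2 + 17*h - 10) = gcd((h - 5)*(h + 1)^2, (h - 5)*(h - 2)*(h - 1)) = h - 5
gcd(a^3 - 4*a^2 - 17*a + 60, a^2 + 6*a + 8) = a + 4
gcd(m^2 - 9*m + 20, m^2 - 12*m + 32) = m - 4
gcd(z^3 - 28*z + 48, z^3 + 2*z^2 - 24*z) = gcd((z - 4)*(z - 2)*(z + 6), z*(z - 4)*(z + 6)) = z^2 + 2*z - 24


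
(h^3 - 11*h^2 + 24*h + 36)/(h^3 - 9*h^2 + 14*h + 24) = (h - 6)/(h - 4)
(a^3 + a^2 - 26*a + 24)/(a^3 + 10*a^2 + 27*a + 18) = (a^2 - 5*a + 4)/(a^2 + 4*a + 3)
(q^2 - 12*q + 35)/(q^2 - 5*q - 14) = (q - 5)/(q + 2)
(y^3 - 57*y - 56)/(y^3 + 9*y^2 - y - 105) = (y^2 - 7*y - 8)/(y^2 + 2*y - 15)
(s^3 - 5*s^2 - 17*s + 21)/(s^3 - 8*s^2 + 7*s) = (s + 3)/s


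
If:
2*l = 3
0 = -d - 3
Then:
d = -3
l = 3/2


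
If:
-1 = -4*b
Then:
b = 1/4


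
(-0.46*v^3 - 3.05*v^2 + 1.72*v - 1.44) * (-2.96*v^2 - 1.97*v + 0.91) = 1.3616*v^5 + 9.9342*v^4 + 0.4987*v^3 - 1.9015*v^2 + 4.402*v - 1.3104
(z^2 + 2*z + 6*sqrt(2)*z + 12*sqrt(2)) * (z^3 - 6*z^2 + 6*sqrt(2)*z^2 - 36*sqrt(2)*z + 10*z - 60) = z^5 - 4*z^4 + 12*sqrt(2)*z^4 - 48*sqrt(2)*z^3 + 70*z^3 - 328*z^2 - 84*sqrt(2)*z^2 - 984*z - 240*sqrt(2)*z - 720*sqrt(2)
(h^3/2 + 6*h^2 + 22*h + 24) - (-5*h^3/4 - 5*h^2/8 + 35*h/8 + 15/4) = 7*h^3/4 + 53*h^2/8 + 141*h/8 + 81/4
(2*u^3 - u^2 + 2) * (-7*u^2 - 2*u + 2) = -14*u^5 + 3*u^4 + 6*u^3 - 16*u^2 - 4*u + 4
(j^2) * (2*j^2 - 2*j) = 2*j^4 - 2*j^3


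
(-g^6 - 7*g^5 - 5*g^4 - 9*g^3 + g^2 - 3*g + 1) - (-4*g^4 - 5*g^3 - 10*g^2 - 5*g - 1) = -g^6 - 7*g^5 - g^4 - 4*g^3 + 11*g^2 + 2*g + 2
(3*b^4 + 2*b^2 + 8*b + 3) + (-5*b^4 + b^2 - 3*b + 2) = -2*b^4 + 3*b^2 + 5*b + 5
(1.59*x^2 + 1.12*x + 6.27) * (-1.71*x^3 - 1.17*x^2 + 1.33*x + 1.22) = -2.7189*x^5 - 3.7755*x^4 - 9.9174*x^3 - 3.9065*x^2 + 9.7055*x + 7.6494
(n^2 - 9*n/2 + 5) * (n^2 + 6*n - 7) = n^4 + 3*n^3/2 - 29*n^2 + 123*n/2 - 35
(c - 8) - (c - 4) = -4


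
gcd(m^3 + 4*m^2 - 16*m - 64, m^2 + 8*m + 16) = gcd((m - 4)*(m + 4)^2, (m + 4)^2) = m^2 + 8*m + 16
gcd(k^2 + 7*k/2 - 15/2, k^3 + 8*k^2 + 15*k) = k + 5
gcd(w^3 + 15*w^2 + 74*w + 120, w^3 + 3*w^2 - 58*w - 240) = w^2 + 11*w + 30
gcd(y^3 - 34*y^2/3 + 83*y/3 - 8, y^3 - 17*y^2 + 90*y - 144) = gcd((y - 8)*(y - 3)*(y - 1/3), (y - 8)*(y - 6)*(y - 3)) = y^2 - 11*y + 24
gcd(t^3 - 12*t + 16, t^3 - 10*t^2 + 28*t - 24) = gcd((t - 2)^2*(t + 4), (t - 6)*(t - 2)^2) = t^2 - 4*t + 4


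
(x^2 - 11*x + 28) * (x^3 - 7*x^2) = x^5 - 18*x^4 + 105*x^3 - 196*x^2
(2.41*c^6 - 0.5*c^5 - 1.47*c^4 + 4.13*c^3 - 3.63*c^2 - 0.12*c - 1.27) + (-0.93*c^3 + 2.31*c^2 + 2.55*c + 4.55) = 2.41*c^6 - 0.5*c^5 - 1.47*c^4 + 3.2*c^3 - 1.32*c^2 + 2.43*c + 3.28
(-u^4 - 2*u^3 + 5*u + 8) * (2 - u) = u^5 - 4*u^3 - 5*u^2 + 2*u + 16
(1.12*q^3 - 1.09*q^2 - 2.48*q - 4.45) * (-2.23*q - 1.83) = -2.4976*q^4 + 0.3811*q^3 + 7.5251*q^2 + 14.4619*q + 8.1435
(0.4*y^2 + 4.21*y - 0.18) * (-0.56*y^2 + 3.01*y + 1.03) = -0.224*y^4 - 1.1536*y^3 + 13.1849*y^2 + 3.7945*y - 0.1854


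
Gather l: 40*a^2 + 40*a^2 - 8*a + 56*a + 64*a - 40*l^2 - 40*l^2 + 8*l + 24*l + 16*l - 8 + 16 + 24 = 80*a^2 + 112*a - 80*l^2 + 48*l + 32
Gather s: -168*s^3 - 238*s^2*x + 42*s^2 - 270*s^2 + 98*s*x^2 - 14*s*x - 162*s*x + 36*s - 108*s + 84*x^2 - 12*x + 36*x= -168*s^3 + s^2*(-238*x - 228) + s*(98*x^2 - 176*x - 72) + 84*x^2 + 24*x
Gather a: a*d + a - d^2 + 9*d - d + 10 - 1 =a*(d + 1) - d^2 + 8*d + 9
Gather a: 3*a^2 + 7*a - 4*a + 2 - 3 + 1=3*a^2 + 3*a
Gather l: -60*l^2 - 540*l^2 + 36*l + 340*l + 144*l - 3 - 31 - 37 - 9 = -600*l^2 + 520*l - 80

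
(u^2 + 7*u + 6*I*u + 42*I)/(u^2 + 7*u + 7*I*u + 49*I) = (u + 6*I)/(u + 7*I)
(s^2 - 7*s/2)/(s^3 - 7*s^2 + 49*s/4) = 2/(2*s - 7)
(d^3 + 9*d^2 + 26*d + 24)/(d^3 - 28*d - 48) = (d + 3)/(d - 6)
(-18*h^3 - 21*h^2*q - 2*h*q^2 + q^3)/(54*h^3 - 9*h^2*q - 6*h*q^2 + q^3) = (h + q)/(-3*h + q)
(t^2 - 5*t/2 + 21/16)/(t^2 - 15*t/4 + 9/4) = (t - 7/4)/(t - 3)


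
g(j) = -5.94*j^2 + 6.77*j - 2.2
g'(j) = 6.77 - 11.88*j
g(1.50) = -5.41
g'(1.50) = -11.05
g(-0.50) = -7.07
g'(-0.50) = 12.71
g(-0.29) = -4.66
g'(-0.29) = 10.22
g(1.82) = -9.55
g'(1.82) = -14.85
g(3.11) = -38.60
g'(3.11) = -30.18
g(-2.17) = -44.86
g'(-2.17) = 32.55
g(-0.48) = -6.82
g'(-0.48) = 12.47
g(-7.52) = -389.02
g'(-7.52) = 96.11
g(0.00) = -2.20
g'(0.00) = 6.77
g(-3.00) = -75.97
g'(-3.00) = 42.41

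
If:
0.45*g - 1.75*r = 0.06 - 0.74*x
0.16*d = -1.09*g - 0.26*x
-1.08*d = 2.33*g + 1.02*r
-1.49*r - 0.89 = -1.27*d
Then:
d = -1.07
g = 1.16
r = -1.51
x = -4.20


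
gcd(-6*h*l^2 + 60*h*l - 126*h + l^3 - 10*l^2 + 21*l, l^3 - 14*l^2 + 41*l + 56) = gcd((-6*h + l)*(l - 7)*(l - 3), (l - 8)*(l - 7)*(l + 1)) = l - 7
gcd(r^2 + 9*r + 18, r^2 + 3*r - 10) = 1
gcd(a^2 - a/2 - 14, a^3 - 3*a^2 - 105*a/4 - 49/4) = a + 7/2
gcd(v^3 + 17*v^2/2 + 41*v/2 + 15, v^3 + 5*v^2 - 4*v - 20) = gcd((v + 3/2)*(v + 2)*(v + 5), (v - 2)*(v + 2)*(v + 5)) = v^2 + 7*v + 10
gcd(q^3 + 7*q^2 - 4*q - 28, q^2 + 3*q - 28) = q + 7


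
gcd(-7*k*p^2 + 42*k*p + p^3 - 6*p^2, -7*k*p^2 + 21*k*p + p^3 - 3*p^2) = -7*k*p + p^2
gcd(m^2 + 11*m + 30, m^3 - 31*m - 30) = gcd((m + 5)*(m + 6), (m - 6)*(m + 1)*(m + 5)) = m + 5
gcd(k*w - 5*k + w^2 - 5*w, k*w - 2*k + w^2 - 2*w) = k + w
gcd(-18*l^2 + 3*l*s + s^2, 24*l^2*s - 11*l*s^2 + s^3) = -3*l + s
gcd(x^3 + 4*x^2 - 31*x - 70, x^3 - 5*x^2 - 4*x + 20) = x^2 - 3*x - 10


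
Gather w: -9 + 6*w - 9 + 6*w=12*w - 18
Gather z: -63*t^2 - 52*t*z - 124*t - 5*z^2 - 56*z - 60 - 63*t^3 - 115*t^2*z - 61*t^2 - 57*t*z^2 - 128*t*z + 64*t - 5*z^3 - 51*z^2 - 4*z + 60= -63*t^3 - 124*t^2 - 60*t - 5*z^3 + z^2*(-57*t - 56) + z*(-115*t^2 - 180*t - 60)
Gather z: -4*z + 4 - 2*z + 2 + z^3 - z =z^3 - 7*z + 6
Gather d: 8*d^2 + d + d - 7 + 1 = 8*d^2 + 2*d - 6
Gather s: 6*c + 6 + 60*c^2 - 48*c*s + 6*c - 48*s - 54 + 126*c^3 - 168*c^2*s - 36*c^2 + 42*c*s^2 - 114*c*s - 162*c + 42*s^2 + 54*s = 126*c^3 + 24*c^2 - 150*c + s^2*(42*c + 42) + s*(-168*c^2 - 162*c + 6) - 48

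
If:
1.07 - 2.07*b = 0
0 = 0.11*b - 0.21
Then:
No Solution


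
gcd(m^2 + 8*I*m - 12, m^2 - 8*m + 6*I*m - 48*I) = m + 6*I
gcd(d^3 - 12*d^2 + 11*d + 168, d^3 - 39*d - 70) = d - 7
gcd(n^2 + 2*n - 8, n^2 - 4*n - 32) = n + 4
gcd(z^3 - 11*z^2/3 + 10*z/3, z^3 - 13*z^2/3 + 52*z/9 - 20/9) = z^2 - 11*z/3 + 10/3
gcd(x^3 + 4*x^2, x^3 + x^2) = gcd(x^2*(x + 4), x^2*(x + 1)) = x^2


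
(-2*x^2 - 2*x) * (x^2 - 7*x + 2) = -2*x^4 + 12*x^3 + 10*x^2 - 4*x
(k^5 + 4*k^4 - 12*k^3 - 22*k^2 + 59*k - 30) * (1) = k^5 + 4*k^4 - 12*k^3 - 22*k^2 + 59*k - 30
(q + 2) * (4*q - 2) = 4*q^2 + 6*q - 4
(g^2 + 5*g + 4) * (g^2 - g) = g^4 + 4*g^3 - g^2 - 4*g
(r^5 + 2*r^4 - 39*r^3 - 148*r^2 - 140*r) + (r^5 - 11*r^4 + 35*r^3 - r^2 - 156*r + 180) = 2*r^5 - 9*r^4 - 4*r^3 - 149*r^2 - 296*r + 180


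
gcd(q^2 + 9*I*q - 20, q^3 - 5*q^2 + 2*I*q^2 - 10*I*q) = 1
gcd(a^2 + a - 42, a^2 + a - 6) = 1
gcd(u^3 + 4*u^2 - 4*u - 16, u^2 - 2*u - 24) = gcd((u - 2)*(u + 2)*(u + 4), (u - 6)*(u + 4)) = u + 4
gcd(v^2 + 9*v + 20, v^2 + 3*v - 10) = v + 5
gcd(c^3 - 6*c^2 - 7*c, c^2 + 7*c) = c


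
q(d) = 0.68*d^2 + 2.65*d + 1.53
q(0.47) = 2.93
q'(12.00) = 18.97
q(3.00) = 15.60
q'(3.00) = 6.73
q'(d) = 1.36*d + 2.65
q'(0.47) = 3.29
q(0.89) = 4.43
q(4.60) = 28.11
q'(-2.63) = -0.93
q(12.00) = 131.25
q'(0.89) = 3.86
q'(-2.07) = -0.17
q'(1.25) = 4.35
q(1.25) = 5.90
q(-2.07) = -1.04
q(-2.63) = -0.74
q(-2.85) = -0.50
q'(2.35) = 5.85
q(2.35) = 11.51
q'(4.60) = 8.91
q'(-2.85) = -1.23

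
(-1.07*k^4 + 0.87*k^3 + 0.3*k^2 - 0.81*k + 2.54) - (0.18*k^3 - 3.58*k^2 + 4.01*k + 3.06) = -1.07*k^4 + 0.69*k^3 + 3.88*k^2 - 4.82*k - 0.52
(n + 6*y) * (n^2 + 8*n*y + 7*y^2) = n^3 + 14*n^2*y + 55*n*y^2 + 42*y^3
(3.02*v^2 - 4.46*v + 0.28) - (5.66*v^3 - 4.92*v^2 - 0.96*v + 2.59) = -5.66*v^3 + 7.94*v^2 - 3.5*v - 2.31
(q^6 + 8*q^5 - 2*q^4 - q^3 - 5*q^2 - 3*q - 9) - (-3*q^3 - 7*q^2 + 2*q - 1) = q^6 + 8*q^5 - 2*q^4 + 2*q^3 + 2*q^2 - 5*q - 8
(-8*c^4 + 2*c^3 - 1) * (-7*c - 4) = 56*c^5 + 18*c^4 - 8*c^3 + 7*c + 4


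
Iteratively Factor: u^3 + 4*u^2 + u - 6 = (u + 3)*(u^2 + u - 2) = (u + 2)*(u + 3)*(u - 1)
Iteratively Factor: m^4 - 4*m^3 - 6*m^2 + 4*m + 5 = (m + 1)*(m^3 - 5*m^2 - m + 5) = (m + 1)^2*(m^2 - 6*m + 5) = (m - 5)*(m + 1)^2*(m - 1)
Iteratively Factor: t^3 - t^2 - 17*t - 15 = (t + 3)*(t^2 - 4*t - 5) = (t - 5)*(t + 3)*(t + 1)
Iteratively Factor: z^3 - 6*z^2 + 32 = (z + 2)*(z^2 - 8*z + 16) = (z - 4)*(z + 2)*(z - 4)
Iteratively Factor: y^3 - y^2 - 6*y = (y + 2)*(y^2 - 3*y) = (y - 3)*(y + 2)*(y)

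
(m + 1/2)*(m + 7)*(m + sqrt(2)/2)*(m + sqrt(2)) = m^4 + 3*sqrt(2)*m^3/2 + 15*m^3/2 + 9*m^2/2 + 45*sqrt(2)*m^2/4 + 21*sqrt(2)*m/4 + 15*m/2 + 7/2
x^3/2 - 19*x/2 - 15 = (x/2 + 1)*(x - 5)*(x + 3)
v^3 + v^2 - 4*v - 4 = (v - 2)*(v + 1)*(v + 2)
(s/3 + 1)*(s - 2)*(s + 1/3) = s^3/3 + 4*s^2/9 - 17*s/9 - 2/3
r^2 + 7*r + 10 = (r + 2)*(r + 5)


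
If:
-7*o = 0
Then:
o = 0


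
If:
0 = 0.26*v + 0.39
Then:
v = -1.50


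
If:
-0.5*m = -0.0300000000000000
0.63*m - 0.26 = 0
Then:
No Solution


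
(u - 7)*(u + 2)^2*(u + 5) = u^4 + 2*u^3 - 39*u^2 - 148*u - 140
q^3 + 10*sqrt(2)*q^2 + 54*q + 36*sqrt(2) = (q + sqrt(2))*(q + 3*sqrt(2))*(q + 6*sqrt(2))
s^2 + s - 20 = (s - 4)*(s + 5)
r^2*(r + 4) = r^3 + 4*r^2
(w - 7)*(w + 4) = w^2 - 3*w - 28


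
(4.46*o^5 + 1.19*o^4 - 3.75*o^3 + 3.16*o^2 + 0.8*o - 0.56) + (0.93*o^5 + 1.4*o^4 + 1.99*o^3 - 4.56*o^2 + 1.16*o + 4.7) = 5.39*o^5 + 2.59*o^4 - 1.76*o^3 - 1.4*o^2 + 1.96*o + 4.14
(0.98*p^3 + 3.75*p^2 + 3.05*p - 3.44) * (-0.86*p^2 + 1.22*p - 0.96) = -0.8428*p^5 - 2.0294*p^4 + 1.0112*p^3 + 3.0794*p^2 - 7.1248*p + 3.3024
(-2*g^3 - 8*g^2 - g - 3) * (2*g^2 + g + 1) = -4*g^5 - 18*g^4 - 12*g^3 - 15*g^2 - 4*g - 3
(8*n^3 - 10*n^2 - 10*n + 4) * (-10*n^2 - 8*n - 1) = -80*n^5 + 36*n^4 + 172*n^3 + 50*n^2 - 22*n - 4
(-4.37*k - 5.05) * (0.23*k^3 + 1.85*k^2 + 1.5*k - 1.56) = -1.0051*k^4 - 9.246*k^3 - 15.8975*k^2 - 0.757799999999999*k + 7.878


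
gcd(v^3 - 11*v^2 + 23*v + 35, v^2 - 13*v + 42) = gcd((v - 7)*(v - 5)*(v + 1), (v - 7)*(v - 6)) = v - 7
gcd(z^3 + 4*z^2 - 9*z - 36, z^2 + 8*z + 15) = z + 3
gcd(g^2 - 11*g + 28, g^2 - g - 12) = g - 4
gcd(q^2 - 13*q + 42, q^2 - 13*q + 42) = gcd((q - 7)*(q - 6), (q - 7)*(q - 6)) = q^2 - 13*q + 42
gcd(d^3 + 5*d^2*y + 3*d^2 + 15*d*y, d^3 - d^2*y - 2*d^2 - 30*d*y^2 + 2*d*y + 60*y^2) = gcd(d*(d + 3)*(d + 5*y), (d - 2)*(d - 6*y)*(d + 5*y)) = d + 5*y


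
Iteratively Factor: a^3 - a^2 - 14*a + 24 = (a + 4)*(a^2 - 5*a + 6) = (a - 3)*(a + 4)*(a - 2)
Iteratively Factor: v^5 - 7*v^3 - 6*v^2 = (v)*(v^4 - 7*v^2 - 6*v) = v*(v + 2)*(v^3 - 2*v^2 - 3*v) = v*(v + 1)*(v + 2)*(v^2 - 3*v) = v*(v - 3)*(v + 1)*(v + 2)*(v)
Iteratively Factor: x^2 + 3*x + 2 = (x + 1)*(x + 2)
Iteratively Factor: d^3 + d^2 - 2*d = (d + 2)*(d^2 - d) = (d - 1)*(d + 2)*(d)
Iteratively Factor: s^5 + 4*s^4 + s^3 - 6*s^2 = (s - 1)*(s^4 + 5*s^3 + 6*s^2) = (s - 1)*(s + 3)*(s^3 + 2*s^2) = (s - 1)*(s + 2)*(s + 3)*(s^2) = s*(s - 1)*(s + 2)*(s + 3)*(s)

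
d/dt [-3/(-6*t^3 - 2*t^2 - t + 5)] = 3*(-18*t^2 - 4*t - 1)/(6*t^3 + 2*t^2 + t - 5)^2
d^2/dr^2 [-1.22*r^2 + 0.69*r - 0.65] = -2.44000000000000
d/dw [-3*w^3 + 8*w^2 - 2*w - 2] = -9*w^2 + 16*w - 2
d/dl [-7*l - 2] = -7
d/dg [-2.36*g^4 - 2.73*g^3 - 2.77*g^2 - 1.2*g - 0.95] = -9.44*g^3 - 8.19*g^2 - 5.54*g - 1.2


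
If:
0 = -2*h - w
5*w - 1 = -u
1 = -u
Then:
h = -1/5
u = -1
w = 2/5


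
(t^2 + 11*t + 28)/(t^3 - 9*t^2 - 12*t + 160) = (t + 7)/(t^2 - 13*t + 40)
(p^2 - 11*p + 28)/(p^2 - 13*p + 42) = (p - 4)/(p - 6)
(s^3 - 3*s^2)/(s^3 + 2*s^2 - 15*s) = s/(s + 5)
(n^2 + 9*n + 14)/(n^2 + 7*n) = (n + 2)/n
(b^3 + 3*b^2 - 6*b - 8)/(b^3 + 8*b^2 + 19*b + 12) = (b - 2)/(b + 3)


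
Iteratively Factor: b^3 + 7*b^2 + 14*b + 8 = (b + 1)*(b^2 + 6*b + 8) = (b + 1)*(b + 2)*(b + 4)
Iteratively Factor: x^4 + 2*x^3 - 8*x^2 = (x - 2)*(x^3 + 4*x^2) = x*(x - 2)*(x^2 + 4*x) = x*(x - 2)*(x + 4)*(x)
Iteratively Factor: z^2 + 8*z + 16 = (z + 4)*(z + 4)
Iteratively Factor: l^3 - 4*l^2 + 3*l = (l - 1)*(l^2 - 3*l) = l*(l - 1)*(l - 3)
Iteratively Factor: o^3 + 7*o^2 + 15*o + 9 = (o + 1)*(o^2 + 6*o + 9) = (o + 1)*(o + 3)*(o + 3)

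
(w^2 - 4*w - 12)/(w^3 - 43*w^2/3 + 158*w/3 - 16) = 3*(w + 2)/(3*w^2 - 25*w + 8)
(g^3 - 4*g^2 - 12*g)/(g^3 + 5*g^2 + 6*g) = (g - 6)/(g + 3)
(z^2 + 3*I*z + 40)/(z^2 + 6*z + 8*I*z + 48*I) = (z - 5*I)/(z + 6)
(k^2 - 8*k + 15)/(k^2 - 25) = (k - 3)/(k + 5)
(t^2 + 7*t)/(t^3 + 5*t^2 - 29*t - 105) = t/(t^2 - 2*t - 15)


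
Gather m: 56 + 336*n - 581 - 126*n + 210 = 210*n - 315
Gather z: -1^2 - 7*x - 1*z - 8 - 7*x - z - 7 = -14*x - 2*z - 16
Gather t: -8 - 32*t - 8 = -32*t - 16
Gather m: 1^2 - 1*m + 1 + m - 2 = 0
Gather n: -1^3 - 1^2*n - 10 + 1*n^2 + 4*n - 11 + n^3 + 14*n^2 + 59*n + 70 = n^3 + 15*n^2 + 62*n + 48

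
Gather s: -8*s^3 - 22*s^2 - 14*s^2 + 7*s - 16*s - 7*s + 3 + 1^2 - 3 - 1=-8*s^3 - 36*s^2 - 16*s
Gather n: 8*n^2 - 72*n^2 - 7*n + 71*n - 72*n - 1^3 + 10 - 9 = -64*n^2 - 8*n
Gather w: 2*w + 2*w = 4*w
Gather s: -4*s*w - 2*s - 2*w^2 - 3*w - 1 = s*(-4*w - 2) - 2*w^2 - 3*w - 1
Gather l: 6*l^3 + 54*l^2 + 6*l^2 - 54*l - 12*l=6*l^3 + 60*l^2 - 66*l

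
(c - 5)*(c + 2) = c^2 - 3*c - 10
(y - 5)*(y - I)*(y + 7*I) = y^3 - 5*y^2 + 6*I*y^2 + 7*y - 30*I*y - 35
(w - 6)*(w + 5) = w^2 - w - 30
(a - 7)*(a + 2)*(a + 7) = a^3 + 2*a^2 - 49*a - 98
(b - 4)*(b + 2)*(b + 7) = b^3 + 5*b^2 - 22*b - 56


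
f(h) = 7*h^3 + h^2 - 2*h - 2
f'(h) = 21*h^2 + 2*h - 2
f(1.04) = 4.88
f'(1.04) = 22.79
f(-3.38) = -254.12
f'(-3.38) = 231.15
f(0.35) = -2.28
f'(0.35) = 1.27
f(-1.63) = -26.40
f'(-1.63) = 50.53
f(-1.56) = -23.02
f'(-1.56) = 45.99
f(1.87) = 43.53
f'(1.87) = 75.17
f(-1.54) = -22.11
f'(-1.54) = 44.72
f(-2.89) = -156.83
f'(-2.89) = 167.61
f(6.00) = 1534.00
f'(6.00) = 766.00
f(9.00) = 5164.00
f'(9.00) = 1717.00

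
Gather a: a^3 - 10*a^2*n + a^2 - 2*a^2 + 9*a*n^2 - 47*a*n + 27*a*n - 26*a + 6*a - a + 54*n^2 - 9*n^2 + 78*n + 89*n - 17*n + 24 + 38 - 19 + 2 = a^3 + a^2*(-10*n - 1) + a*(9*n^2 - 20*n - 21) + 45*n^2 + 150*n + 45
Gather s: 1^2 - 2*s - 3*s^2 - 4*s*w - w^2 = -3*s^2 + s*(-4*w - 2) - w^2 + 1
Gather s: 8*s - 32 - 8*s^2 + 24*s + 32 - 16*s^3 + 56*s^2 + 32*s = -16*s^3 + 48*s^2 + 64*s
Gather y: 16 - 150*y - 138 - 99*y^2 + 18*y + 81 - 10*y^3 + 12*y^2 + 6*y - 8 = -10*y^3 - 87*y^2 - 126*y - 49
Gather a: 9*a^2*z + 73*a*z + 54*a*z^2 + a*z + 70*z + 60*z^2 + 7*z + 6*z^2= 9*a^2*z + a*(54*z^2 + 74*z) + 66*z^2 + 77*z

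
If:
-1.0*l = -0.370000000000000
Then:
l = 0.37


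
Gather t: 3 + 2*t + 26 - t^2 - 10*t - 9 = -t^2 - 8*t + 20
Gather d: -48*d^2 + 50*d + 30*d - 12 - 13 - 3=-48*d^2 + 80*d - 28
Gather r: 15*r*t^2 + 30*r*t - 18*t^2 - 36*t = r*(15*t^2 + 30*t) - 18*t^2 - 36*t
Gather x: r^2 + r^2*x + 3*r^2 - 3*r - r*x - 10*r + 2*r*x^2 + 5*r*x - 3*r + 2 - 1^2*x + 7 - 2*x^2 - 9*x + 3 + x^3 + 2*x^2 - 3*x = 4*r^2 + 2*r*x^2 - 16*r + x^3 + x*(r^2 + 4*r - 13) + 12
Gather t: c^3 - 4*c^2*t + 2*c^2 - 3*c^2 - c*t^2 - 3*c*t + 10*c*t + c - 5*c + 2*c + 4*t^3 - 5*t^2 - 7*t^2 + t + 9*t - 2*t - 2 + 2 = c^3 - c^2 - 2*c + 4*t^3 + t^2*(-c - 12) + t*(-4*c^2 + 7*c + 8)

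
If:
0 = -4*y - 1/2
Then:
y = -1/8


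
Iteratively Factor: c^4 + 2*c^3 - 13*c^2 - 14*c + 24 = (c - 3)*(c^3 + 5*c^2 + 2*c - 8) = (c - 3)*(c + 4)*(c^2 + c - 2) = (c - 3)*(c - 1)*(c + 4)*(c + 2)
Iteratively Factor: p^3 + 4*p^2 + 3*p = (p + 1)*(p^2 + 3*p) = p*(p + 1)*(p + 3)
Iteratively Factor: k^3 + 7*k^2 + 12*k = (k + 4)*(k^2 + 3*k) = k*(k + 4)*(k + 3)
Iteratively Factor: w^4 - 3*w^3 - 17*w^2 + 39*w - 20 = (w - 1)*(w^3 - 2*w^2 - 19*w + 20) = (w - 5)*(w - 1)*(w^2 + 3*w - 4) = (w - 5)*(w - 1)*(w + 4)*(w - 1)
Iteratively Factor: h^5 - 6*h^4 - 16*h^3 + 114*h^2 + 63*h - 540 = (h + 3)*(h^4 - 9*h^3 + 11*h^2 + 81*h - 180) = (h - 4)*(h + 3)*(h^3 - 5*h^2 - 9*h + 45) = (h - 4)*(h + 3)^2*(h^2 - 8*h + 15) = (h - 4)*(h - 3)*(h + 3)^2*(h - 5)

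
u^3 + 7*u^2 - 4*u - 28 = (u - 2)*(u + 2)*(u + 7)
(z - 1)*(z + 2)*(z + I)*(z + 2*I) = z^4 + z^3 + 3*I*z^3 - 4*z^2 + 3*I*z^2 - 2*z - 6*I*z + 4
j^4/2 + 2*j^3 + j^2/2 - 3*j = j*(j/2 + 1)*(j - 1)*(j + 3)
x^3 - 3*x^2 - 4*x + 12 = (x - 3)*(x - 2)*(x + 2)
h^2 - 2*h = h*(h - 2)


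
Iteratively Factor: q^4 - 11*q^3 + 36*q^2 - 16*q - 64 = (q - 4)*(q^3 - 7*q^2 + 8*q + 16) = (q - 4)^2*(q^2 - 3*q - 4) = (q - 4)^2*(q + 1)*(q - 4)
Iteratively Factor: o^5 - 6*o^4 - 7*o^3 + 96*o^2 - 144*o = (o - 3)*(o^4 - 3*o^3 - 16*o^2 + 48*o) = (o - 3)*(o + 4)*(o^3 - 7*o^2 + 12*o) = (o - 3)^2*(o + 4)*(o^2 - 4*o) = (o - 4)*(o - 3)^2*(o + 4)*(o)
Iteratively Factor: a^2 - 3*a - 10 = (a + 2)*(a - 5)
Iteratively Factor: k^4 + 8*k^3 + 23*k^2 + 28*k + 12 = (k + 2)*(k^3 + 6*k^2 + 11*k + 6) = (k + 1)*(k + 2)*(k^2 + 5*k + 6) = (k + 1)*(k + 2)*(k + 3)*(k + 2)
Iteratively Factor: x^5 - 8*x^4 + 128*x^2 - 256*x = (x - 4)*(x^4 - 4*x^3 - 16*x^2 + 64*x) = (x - 4)^2*(x^3 - 16*x) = x*(x - 4)^2*(x^2 - 16) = x*(x - 4)^3*(x + 4)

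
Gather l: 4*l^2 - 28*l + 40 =4*l^2 - 28*l + 40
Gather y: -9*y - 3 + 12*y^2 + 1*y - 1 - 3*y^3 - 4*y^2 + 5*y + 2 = -3*y^3 + 8*y^2 - 3*y - 2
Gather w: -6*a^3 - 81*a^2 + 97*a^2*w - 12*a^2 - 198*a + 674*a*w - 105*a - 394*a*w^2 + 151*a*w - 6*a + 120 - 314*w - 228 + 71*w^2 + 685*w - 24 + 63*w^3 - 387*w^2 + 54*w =-6*a^3 - 93*a^2 - 309*a + 63*w^3 + w^2*(-394*a - 316) + w*(97*a^2 + 825*a + 425) - 132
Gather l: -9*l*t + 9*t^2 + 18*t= -9*l*t + 9*t^2 + 18*t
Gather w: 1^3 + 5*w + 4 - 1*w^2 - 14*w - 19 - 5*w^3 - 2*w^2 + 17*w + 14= -5*w^3 - 3*w^2 + 8*w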